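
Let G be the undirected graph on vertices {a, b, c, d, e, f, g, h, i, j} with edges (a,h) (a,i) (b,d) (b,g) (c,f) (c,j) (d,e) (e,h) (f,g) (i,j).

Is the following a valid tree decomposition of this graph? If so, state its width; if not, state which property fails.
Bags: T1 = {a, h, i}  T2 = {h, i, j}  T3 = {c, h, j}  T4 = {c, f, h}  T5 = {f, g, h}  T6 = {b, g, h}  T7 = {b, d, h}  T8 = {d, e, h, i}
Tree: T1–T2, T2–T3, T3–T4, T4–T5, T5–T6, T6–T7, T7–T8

No — bags containing vertex i are not connected in the tree.

A tree decomposition must satisfy three properties: every vertex lies in some bag; for every edge, both endpoints lie together in some bag; and for every vertex, the bags containing it form a connected subtree. Here bags containing vertex i are not connected in the tree, so the decomposition is invalid.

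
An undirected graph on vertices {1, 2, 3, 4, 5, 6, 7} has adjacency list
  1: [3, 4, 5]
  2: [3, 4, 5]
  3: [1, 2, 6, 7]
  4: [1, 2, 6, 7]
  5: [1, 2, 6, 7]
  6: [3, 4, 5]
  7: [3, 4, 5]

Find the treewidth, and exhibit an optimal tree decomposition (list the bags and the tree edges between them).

Each bag holds 4 vertices, so the decomposition has width 3, which upper-bounds the treewidth. For the lower bound: the 4 vertex sets {5,7}, {2,3}, {4}, {1} are disjoint, each induces a connected subgraph, and every pair is joined by at least one edge of G. Contracting each set to a single vertex therefore yields K_{4} as a minor, and since treewidth is minor-monotone, tw(G) ≥ tw(K_{4}) = 3. Combining the bounds, tw(G) = 3.

Treewidth 3.
Bags: B1 = {3, 4, 5, 7}  B2 = {2, 3, 4, 5}  B3 = {1, 3, 4, 5}  B4 = {3, 4, 5, 6}
Tree: B1–B2, B2–B3, B3–B4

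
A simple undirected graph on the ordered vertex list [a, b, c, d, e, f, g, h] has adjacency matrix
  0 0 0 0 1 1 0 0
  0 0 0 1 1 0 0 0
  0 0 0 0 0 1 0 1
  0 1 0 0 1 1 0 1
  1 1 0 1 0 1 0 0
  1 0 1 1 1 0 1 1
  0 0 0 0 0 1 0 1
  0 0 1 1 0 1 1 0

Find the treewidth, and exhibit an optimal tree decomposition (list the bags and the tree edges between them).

Treewidth 2.
Bags: B1 = {d, e, f}  B2 = {d, f, h}  B3 = {b, d, e}  B4 = {a, e, f}  B5 = {f, g, h}  B6 = {c, f, h}
Tree: B1–B2, B1–B3, B1–B4, B2–B5, B5–B6

Every bag has size at most 3, so the width is 3 − 1 = 2 and tw(G) ≤ 2. On the other hand G contains the 3-clique {d, e, f}. A clique must lie in a single bag of any decomposition, so no decomposition can have width below 2. Therefore the treewidth is 2.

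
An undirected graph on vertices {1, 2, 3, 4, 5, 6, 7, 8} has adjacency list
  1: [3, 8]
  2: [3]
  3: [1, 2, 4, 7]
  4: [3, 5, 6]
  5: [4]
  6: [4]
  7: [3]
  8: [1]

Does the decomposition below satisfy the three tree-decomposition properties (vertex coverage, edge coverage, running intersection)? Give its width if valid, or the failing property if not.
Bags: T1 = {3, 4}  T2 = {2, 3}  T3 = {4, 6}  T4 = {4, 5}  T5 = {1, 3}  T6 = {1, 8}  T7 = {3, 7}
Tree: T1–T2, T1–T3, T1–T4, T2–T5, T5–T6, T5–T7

Checking the three conditions: (i) the bags cover all of {1, 2, 3, 4, 5, 6, 7, 8}; (ii) for each edge, some bag contains both endpoints; (iii) the bags containing any fixed vertex form a subtree. All hold, so the decomposition is valid with width 2 − 1 = 1.

Yes; width 1.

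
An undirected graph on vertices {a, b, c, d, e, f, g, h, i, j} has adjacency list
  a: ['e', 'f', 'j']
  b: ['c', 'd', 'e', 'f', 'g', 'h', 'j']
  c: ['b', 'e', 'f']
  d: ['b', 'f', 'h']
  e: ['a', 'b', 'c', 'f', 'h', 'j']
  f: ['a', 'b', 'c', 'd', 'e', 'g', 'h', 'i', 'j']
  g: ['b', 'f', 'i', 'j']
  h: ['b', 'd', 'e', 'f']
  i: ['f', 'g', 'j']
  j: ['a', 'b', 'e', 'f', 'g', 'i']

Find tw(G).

A width-3 tree decomposition is:
Bags: B1 = {b, f, g, j}  B2 = {b, e, f, j}  B3 = {b, e, f, h}  B4 = {b, c, e, f}  B5 = {f, g, i, j}  B6 = {a, e, f, j}  B7 = {b, d, f, h}
Tree: B1–B2, B2–B3, B3–B4, B1–B5, B2–B6, B3–B7
The largest bag has 4 vertices, giving width 3; this decomposition certifies tw(G) ≤ 3. Conversely, {a, e, f, j} is a clique of size 4, and the vertices of any clique must share a bag in every tree decomposition; so some bag has ≥ 4 vertices and tw(G) ≥ 3. The upper and lower bounds meet at 3, so that is the treewidth.

3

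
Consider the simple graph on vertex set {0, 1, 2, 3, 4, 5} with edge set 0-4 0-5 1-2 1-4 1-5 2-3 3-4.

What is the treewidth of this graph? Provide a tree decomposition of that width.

Treewidth 2.
One optimal decomposition is:
Bags: B1 = {1, 2, 3}  B2 = {1, 3, 4}  B3 = {1, 4, 5}  B4 = {0, 4, 5}
Tree: B1–B2, B2–B3, B3–B4

Each bag holds 3 vertices, so the decomposition has width 2, which upper-bounds the treewidth. Since 2–3–4–1–2 is a cycle in G, G is not acyclic. Forests are exactly the graphs of treewidth ≤ 1, so tw(G) ≥ 2. Hence tw(G) = 2 exactly.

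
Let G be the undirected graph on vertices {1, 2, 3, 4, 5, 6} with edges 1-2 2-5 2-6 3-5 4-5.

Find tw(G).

A width-1 tree decomposition is:
Bags: B1 = {3, 5}  B2 = {2, 5}  B3 = {4, 5}  B4 = {1, 2}  B5 = {2, 6}
Tree: B1–B2, B1–B3, B2–B4, B4–B5
The largest bag has 2 vertices, giving width 1; this decomposition certifies tw(G) ≤ 1. Any graph with an edge has treewidth ≥ 1, and G has the edge 5–3. Therefore the treewidth is 1.

1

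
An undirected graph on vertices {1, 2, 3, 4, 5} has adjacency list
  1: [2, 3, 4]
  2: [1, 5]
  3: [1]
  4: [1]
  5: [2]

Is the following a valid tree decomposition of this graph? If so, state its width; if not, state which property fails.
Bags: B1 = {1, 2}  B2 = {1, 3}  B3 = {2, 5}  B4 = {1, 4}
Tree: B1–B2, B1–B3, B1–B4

Checking the three conditions: (i) the bags cover all of {1, 2, 3, 4, 5}; (ii) for each edge, some bag contains both endpoints; (iii) the bags containing any fixed vertex form a subtree. All hold, so the decomposition is valid with width 2 − 1 = 1.

Yes; width 1.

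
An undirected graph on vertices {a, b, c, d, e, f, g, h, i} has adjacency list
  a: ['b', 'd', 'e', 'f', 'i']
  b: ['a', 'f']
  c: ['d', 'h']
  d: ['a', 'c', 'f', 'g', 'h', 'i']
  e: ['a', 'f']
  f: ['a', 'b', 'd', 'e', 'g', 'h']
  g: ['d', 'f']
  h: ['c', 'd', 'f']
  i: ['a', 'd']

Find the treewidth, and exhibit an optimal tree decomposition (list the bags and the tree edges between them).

Every bag has size at most 3, so the width is 3 − 1 = 2 and tw(G) ≤ 2. Conversely, {c, d, h} is a clique of size 3, and the vertices of any clique must share a bag in every tree decomposition; so some bag has ≥ 3 vertices and tw(G) ≥ 2. The upper and lower bounds meet at 2, so that is the treewidth.

Treewidth 2.
One optimal decomposition is:
Bags: B1 = {a, d, f}  B2 = {d, f, g}  B3 = {a, e, f}  B4 = {d, f, h}  B5 = {c, d, h}  B6 = {a, b, f}  B7 = {a, d, i}
Tree: B1–B2, B1–B3, B1–B4, B4–B5, B1–B6, B1–B7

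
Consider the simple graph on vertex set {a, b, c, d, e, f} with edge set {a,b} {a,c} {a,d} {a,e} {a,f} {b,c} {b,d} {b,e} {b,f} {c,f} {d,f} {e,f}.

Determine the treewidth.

A width-3 tree decomposition is:
Bags: B1 = {a, b, c, f}  B2 = {a, b, e, f}  B3 = {a, b, d, f}
Tree: B1–B2, B1–B3
Each bag holds 4 vertices, so the decomposition has width 3, which upper-bounds the treewidth. Conversely, {a, b, d, f} is a clique of size 4, and the vertices of any clique must share a bag in every tree decomposition; so some bag has ≥ 4 vertices and tw(G) ≥ 3. The upper and lower bounds meet at 3, so that is the treewidth.

3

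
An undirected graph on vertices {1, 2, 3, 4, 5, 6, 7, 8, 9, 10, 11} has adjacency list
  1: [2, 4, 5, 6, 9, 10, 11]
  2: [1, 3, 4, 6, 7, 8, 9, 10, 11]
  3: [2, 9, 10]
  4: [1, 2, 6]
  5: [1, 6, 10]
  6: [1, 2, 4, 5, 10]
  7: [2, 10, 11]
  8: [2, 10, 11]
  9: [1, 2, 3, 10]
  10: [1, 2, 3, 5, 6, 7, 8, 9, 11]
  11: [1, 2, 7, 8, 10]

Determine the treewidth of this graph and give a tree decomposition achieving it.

Treewidth 3.
One such decomposition:
Bags: B1 = {2, 3, 9, 10}  B2 = {1, 2, 9, 10}  B3 = {1, 2, 10, 11}  B4 = {1, 2, 6, 10}  B5 = {2, 7, 10, 11}  B6 = {1, 5, 6, 10}  B7 = {1, 2, 4, 6}  B8 = {2, 8, 10, 11}
Tree: B1–B2, B2–B3, B2–B4, B3–B5, B4–B6, B4–B7, B3–B8

Each bag holds 4 vertices, so the decomposition has width 3, which upper-bounds the treewidth. Conversely, {2, 8, 10, 11} is a clique of size 4, and the vertices of any clique must share a bag in every tree decomposition; so some bag has ≥ 4 vertices and tw(G) ≥ 3. Combining the bounds, tw(G) = 3.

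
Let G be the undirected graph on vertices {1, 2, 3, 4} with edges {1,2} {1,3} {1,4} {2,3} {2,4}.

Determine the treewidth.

A width-2 tree decomposition is:
Bags: B1 = {1, 2, 4}  B2 = {1, 2, 3}
Tree: B1–B2
Each bag holds 3 vertices, so the decomposition has width 2, which upper-bounds the treewidth. For the lower bound, the 3 vertices {1, 2, 3} are pairwise adjacent, and any tree decomposition puts a clique entirely inside one bag — forcing width ≥ 2. Therefore the treewidth is 2.

2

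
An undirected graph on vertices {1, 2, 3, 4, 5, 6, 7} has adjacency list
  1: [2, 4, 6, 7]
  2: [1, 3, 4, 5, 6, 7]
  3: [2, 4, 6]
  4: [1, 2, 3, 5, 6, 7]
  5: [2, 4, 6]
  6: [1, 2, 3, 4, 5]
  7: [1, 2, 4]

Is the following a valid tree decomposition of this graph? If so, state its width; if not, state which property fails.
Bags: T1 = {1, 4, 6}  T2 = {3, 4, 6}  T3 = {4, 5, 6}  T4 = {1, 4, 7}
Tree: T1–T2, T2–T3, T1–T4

A tree decomposition must satisfy three properties: every vertex lies in some bag; for every edge, both endpoints lie together in some bag; and for every vertex, the bags containing it form a connected subtree. Here vertex 2 appears in no bag, so the decomposition is invalid.

No — vertex 2 appears in no bag.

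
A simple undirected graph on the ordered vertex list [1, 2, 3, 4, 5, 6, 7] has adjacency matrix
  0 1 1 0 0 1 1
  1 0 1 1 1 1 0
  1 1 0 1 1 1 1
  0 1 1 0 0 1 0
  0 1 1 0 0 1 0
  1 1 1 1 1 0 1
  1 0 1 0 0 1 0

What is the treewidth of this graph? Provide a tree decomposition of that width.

Every bag has size at most 4, so the width is 4 − 1 = 3 and tw(G) ≤ 3. For the lower bound, the 4 vertices {1, 2, 3, 6} are pairwise adjacent, and any tree decomposition puts a clique entirely inside one bag — forcing width ≥ 3. Hence tw(G) = 3 exactly.

Treewidth 3.
One such decomposition:
Bags: B1 = {1, 2, 3, 6}  B2 = {2, 3, 4, 6}  B3 = {2, 3, 5, 6}  B4 = {1, 3, 6, 7}
Tree: B1–B2, B2–B3, B1–B4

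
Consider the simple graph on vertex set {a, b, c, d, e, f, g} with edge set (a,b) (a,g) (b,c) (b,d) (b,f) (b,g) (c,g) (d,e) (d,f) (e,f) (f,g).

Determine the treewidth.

2

A width-2 tree decomposition is:
Bags: B1 = {b, f, g}  B2 = {b, d, f}  B3 = {d, e, f}  B4 = {a, b, g}  B5 = {b, c, g}
Tree: B1–B2, B2–B3, B1–B4, B4–B5
Every bag has size at most 3, so the width is 3 − 1 = 2 and tw(G) ≤ 2. On the other hand G contains the 3-clique {d, e, f}. A clique must lie in a single bag of any decomposition, so no decomposition can have width below 2. Hence tw(G) = 2 exactly.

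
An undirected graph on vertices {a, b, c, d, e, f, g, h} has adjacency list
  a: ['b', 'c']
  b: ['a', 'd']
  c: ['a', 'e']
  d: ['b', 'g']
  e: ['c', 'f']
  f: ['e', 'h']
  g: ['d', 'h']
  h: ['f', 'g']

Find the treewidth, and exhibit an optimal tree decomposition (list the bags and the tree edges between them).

Treewidth 2.
One optimal decomposition is:
Bags: B1 = {a, c, e}  B2 = {a, b, e}  B3 = {b, d, e}  B4 = {d, e, g}  B5 = {e, g, h}  B6 = {e, f, h}
Tree: B1–B2, B2–B3, B3–B4, B4–B5, B5–B6

Every bag has size at most 3, so the width is 3 − 1 = 2 and tw(G) ≤ 2. For the lower bound, G contains the cycle e–c–a–b–d–g–h–f–e, so G is not a forest; only forests have treewidth ≤ 1, hence tw(G) ≥ 2. Therefore the treewidth is 2.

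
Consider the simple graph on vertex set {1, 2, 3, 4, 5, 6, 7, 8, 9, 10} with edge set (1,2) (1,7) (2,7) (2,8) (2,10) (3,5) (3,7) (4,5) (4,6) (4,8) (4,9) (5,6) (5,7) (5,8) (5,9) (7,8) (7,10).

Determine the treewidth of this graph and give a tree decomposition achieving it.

Treewidth 2.
Bags: B1 = {5, 7, 8}  B2 = {4, 5, 8}  B3 = {2, 7, 8}  B4 = {4, 5, 9}  B5 = {1, 2, 7}  B6 = {3, 5, 7}  B7 = {4, 5, 6}  B8 = {2, 7, 10}
Tree: B1–B2, B1–B3, B2–B4, B3–B5, B1–B6, B2–B7, B3–B8

Every bag has size at most 3, so the width is 3 − 1 = 2 and tw(G) ≤ 2. For the lower bound, the 3 vertices {1, 2, 7} are pairwise adjacent, and any tree decomposition puts a clique entirely inside one bag — forcing width ≥ 2. Combining the bounds, tw(G) = 2.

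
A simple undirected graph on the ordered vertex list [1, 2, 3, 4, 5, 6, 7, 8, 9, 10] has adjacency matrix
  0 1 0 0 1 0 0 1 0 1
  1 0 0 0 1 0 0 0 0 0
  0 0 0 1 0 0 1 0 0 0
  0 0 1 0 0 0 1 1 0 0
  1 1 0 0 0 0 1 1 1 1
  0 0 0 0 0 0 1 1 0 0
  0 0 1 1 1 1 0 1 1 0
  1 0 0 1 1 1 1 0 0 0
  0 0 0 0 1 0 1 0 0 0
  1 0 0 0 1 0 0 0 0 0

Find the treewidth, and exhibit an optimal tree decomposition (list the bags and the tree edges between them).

Every bag has size at most 3, so the width is 3 − 1 = 2 and tw(G) ≤ 2. For the lower bound, the 3 vertices {3, 4, 7} are pairwise adjacent, and any tree decomposition puts a clique entirely inside one bag — forcing width ≥ 2. The upper and lower bounds meet at 2, so that is the treewidth.

Treewidth 2.
One such decomposition:
Bags: B1 = {6, 7, 8}  B2 = {4, 7, 8}  B3 = {5, 7, 8}  B4 = {3, 4, 7}  B5 = {1, 5, 8}  B6 = {1, 5, 10}  B7 = {1, 2, 5}  B8 = {5, 7, 9}
Tree: B1–B2, B1–B3, B2–B4, B3–B5, B5–B6, B6–B7, B3–B8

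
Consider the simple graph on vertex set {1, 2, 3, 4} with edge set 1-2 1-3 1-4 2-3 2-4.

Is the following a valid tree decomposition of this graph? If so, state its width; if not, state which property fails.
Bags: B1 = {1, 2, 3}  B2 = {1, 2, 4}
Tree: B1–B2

Yes; width 2.

Checking the three conditions: (i) the bags cover all of {1, 2, 3, 4}; (ii) for each edge, some bag contains both endpoints; (iii) the bags containing any fixed vertex form a subtree. All hold, so the decomposition is valid with width 3 − 1 = 2.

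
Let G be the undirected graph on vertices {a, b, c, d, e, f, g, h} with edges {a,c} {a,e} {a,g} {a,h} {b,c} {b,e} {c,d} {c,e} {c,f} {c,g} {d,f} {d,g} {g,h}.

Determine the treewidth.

A width-2 tree decomposition is:
Bags: B1 = {a, c, g}  B2 = {c, d, g}  B3 = {a, g, h}  B4 = {c, d, f}  B5 = {a, c, e}  B6 = {b, c, e}
Tree: B1–B2, B1–B3, B2–B4, B1–B5, B5–B6
The largest bag has 3 vertices, giving width 2; this decomposition certifies tw(G) ≤ 2. For the lower bound, the 3 vertices {a, g, h} are pairwise adjacent, and any tree decomposition puts a clique entirely inside one bag — forcing width ≥ 2. Hence tw(G) = 2 exactly.

2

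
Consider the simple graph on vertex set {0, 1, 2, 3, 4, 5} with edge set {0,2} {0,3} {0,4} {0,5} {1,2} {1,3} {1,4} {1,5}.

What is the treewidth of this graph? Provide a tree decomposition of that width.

Every bag has size at most 3, so the width is 3 − 1 = 2 and tw(G) ≤ 2. Since 0–5–1–3–0 is a cycle in G, G is not acyclic. Forests are exactly the graphs of treewidth ≤ 1, so tw(G) ≥ 2. The upper and lower bounds meet at 2, so that is the treewidth.

Treewidth 2.
Bags: B1 = {0, 1, 5}  B2 = {0, 1, 3}  B3 = {0, 1, 4}  B4 = {0, 1, 2}
Tree: B1–B2, B2–B3, B3–B4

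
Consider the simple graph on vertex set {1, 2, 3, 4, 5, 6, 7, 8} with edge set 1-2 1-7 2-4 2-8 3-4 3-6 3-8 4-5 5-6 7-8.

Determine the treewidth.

2

A width-2 tree decomposition is:
Bags: B1 = {1, 7, 8}  B2 = {1, 2, 8}  B3 = {2, 3, 8}  B4 = {2, 3, 4}  B5 = {3, 4, 6}  B6 = {4, 5, 6}
Tree: B1–B2, B2–B3, B3–B4, B4–B5, B5–B6
The largest bag has 3 vertices, giving width 2; this decomposition certifies tw(G) ≤ 2. For the lower bound, G contains the cycle 7–1–2–8–7, so G is not a forest; only forests have treewidth ≤ 1, hence tw(G) ≥ 2. Therefore the treewidth is 2.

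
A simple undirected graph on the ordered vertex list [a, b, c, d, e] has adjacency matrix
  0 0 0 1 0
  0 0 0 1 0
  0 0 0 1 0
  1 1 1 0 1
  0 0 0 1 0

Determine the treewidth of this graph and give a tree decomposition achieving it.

Treewidth 1.
One such decomposition:
Bags: B1 = {b, d}  B2 = {c, d}  B3 = {d, e}  B4 = {a, d}
Tree: B1–B2, B1–B3, B3–B4

Every bag has size at most 2, so the width is 2 − 1 = 1 and tw(G) ≤ 1. G has an edge, so its treewidth is at least 1. The upper and lower bounds meet at 1, so that is the treewidth.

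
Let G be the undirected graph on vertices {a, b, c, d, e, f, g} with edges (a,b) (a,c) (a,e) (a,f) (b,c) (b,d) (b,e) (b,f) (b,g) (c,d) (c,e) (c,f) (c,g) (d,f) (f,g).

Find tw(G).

A width-3 tree decomposition is:
Bags: B1 = {a, b, c, f}  B2 = {a, b, c, e}  B3 = {b, c, d, f}  B4 = {b, c, f, g}
Tree: B1–B2, B1–B3, B3–B4
Every bag has size at most 4, so the width is 4 − 1 = 3 and tw(G) ≤ 3. On the other hand G contains the 4-clique {a, b, c, e}. A clique must lie in a single bag of any decomposition, so no decomposition can have width below 3. Hence tw(G) = 3 exactly.

3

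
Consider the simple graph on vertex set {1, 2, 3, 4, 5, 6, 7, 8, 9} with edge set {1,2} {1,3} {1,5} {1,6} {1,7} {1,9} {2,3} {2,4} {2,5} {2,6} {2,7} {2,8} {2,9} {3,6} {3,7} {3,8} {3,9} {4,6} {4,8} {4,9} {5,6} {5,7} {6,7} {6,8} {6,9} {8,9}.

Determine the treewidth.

4

A width-4 tree decomposition is:
Bags: B1 = {2, 4, 6, 8, 9}  B2 = {2, 3, 6, 8, 9}  B3 = {1, 2, 3, 6, 9}  B4 = {1, 2, 3, 6, 7}  B5 = {1, 2, 5, 6, 7}
Tree: B1–B2, B2–B3, B3–B4, B4–B5
Every bag has size at most 5, so the width is 5 − 1 = 4 and tw(G) ≤ 4. For the lower bound, the 5 vertices {2, 3, 6, 8, 9} are pairwise adjacent, and any tree decomposition puts a clique entirely inside one bag — forcing width ≥ 4. Hence tw(G) = 4 exactly.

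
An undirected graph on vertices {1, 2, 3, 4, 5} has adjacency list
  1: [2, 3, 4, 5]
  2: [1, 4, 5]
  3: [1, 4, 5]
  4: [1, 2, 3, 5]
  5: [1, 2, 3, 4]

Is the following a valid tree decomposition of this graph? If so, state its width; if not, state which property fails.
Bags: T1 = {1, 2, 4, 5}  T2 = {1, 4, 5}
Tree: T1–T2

A tree decomposition must satisfy three properties: every vertex lies in some bag; for every edge, both endpoints lie together in some bag; and for every vertex, the bags containing it form a connected subtree. Here vertex 3 appears in no bag, so the decomposition is invalid.

No — vertex 3 appears in no bag.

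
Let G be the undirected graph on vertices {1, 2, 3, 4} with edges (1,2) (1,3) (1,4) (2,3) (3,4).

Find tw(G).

A width-2 tree decomposition is:
Bags: B1 = {1, 2, 3}  B2 = {1, 3, 4}
Tree: B1–B2
Every bag has size at most 3, so the width is 3 − 1 = 2 and tw(G) ≤ 2. On the other hand G contains the 3-clique {1, 2, 3}. A clique must lie in a single bag of any decomposition, so no decomposition can have width below 2. The upper and lower bounds meet at 2, so that is the treewidth.

2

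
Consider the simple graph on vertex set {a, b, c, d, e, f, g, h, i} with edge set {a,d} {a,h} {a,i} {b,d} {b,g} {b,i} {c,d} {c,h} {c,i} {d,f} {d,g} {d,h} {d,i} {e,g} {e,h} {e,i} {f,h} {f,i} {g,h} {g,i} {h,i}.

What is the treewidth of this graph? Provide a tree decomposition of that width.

Treewidth 3.
Bags: B1 = {d, g, h, i}  B2 = {b, d, g, i}  B3 = {e, g, h, i}  B4 = {c, d, h, i}  B5 = {a, d, h, i}  B6 = {d, f, h, i}
Tree: B1–B2, B1–B3, B1–B4, B4–B5, B1–B6

Every bag has size at most 4, so the width is 4 − 1 = 3 and tw(G) ≤ 3. Conversely, {d, g, h, i} is a clique of size 4, and the vertices of any clique must share a bag in every tree decomposition; so some bag has ≥ 4 vertices and tw(G) ≥ 3. Combining the bounds, tw(G) = 3.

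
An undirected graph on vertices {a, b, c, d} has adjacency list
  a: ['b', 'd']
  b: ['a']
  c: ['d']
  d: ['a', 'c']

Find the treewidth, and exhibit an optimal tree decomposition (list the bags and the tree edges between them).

Each bag holds 2 vertices, so the decomposition has width 1, which upper-bounds the treewidth. G has an edge, so its treewidth is at least 1. Combining the bounds, tw(G) = 1.

Treewidth 1.
One optimal decomposition is:
Bags: B1 = {c, d}  B2 = {a, d}  B3 = {a, b}
Tree: B1–B2, B2–B3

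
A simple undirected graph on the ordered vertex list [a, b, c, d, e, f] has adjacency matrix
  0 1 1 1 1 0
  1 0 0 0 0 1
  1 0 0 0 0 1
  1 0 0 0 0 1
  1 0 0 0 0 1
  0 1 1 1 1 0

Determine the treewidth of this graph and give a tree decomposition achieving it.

Each bag holds 3 vertices, so the decomposition has width 2, which upper-bounds the treewidth. Since e–a–b–f–e is a cycle in G, G is not acyclic. Forests are exactly the graphs of treewidth ≤ 1, so tw(G) ≥ 2. Hence tw(G) = 2 exactly.

Treewidth 2.
One optimal decomposition is:
Bags: B1 = {a, e, f}  B2 = {a, b, f}  B3 = {a, c, f}  B4 = {a, d, f}
Tree: B1–B2, B2–B3, B3–B4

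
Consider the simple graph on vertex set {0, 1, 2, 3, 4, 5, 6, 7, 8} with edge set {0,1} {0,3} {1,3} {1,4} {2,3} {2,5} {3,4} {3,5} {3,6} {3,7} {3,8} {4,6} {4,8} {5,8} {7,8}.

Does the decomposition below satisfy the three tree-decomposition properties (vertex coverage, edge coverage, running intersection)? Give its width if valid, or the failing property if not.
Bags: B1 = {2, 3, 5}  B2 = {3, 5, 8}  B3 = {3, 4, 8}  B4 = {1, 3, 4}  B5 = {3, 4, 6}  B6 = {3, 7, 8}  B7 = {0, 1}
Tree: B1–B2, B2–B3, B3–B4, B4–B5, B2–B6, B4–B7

No — edge (3,0) lies in no bag.

A tree decomposition must satisfy three properties: every vertex lies in some bag; for every edge, both endpoints lie together in some bag; and for every vertex, the bags containing it form a connected subtree. Here edge (3,0) lies in no bag, so the decomposition is invalid.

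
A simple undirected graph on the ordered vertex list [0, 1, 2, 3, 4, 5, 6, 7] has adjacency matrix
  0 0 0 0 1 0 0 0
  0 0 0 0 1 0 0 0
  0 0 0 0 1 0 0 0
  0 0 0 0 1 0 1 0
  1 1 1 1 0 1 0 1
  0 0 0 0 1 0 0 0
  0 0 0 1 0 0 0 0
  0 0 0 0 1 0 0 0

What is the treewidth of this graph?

1

A width-1 tree decomposition is:
Bags: B1 = {2, 4}  B2 = {3, 4}  B3 = {4, 5}  B4 = {3, 6}  B5 = {4, 7}  B6 = {1, 4}  B7 = {0, 4}
Tree: B1–B2, B2–B3, B2–B4, B1–B5, B2–B6, B5–B7
Each bag holds 2 vertices, so the decomposition has width 1, which upper-bounds the treewidth. G has an edge, so its treewidth is at least 1. Combining the bounds, tw(G) = 1.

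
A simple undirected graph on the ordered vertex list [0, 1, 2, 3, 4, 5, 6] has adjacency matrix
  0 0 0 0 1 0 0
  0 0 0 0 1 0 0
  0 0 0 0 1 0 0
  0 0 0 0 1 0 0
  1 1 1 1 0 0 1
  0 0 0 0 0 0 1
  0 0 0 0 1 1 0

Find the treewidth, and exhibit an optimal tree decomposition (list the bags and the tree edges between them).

Treewidth 1.
One optimal decomposition is:
Bags: B1 = {1, 4}  B2 = {2, 4}  B3 = {4, 6}  B4 = {0, 4}  B5 = {5, 6}  B6 = {3, 4}
Tree: B1–B2, B2–B3, B2–B4, B3–B5, B1–B6

Each bag holds 2 vertices, so the decomposition has width 1, which upper-bounds the treewidth. G has an edge, so its treewidth is at least 1. Hence tw(G) = 1 exactly.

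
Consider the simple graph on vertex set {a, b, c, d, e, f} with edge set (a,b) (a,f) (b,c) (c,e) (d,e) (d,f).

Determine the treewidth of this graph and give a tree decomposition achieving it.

Treewidth 2.
One optimal decomposition is:
Bags: B1 = {d, e, f}  B2 = {c, e, f}  B3 = {b, c, f}  B4 = {a, b, f}
Tree: B1–B2, B2–B3, B3–B4

Each bag holds 3 vertices, so the decomposition has width 2, which upper-bounds the treewidth. For the lower bound, G contains the cycle f–d–e–c–b–a–f, so G is not a forest; only forests have treewidth ≤ 1, hence tw(G) ≥ 2. Therefore the treewidth is 2.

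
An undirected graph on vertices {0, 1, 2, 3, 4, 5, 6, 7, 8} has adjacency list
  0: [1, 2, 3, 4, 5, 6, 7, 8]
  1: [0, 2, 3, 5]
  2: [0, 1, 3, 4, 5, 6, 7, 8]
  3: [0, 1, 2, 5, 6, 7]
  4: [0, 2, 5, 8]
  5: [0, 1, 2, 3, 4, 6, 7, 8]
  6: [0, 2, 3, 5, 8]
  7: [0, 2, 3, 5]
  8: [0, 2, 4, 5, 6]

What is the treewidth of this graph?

4

A width-4 tree decomposition is:
Bags: B1 = {0, 2, 5, 6, 8}  B2 = {0, 2, 3, 5, 6}  B3 = {0, 2, 4, 5, 8}  B4 = {0, 1, 2, 3, 5}  B5 = {0, 2, 3, 5, 7}
Tree: B1–B2, B1–B3, B2–B4, B4–B5
The largest bag has 5 vertices, giving width 4; this decomposition certifies tw(G) ≤ 4. Conversely, {0, 2, 4, 5, 8} is a clique of size 5, and the vertices of any clique must share a bag in every tree decomposition; so some bag has ≥ 5 vertices and tw(G) ≥ 4. The upper and lower bounds meet at 4, so that is the treewidth.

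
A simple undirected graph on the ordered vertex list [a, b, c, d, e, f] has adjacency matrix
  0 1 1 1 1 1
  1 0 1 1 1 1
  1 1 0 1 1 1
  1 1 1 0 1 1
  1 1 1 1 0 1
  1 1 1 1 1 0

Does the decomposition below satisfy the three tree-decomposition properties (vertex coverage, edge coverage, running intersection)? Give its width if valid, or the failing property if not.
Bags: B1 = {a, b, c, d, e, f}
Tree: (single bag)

Yes; width 5.

Vertex coverage: the bags together contain {a, b, c, d, e, f}, the full vertex set. Edge coverage: each edge of G has both endpoints in at least one bag. Running intersection: for every vertex, the bags containing it form a connected subtree. All three properties hold, so this is a valid tree decomposition of width max|bag| − 1 = 5, and hence tw(G) ≤ 5.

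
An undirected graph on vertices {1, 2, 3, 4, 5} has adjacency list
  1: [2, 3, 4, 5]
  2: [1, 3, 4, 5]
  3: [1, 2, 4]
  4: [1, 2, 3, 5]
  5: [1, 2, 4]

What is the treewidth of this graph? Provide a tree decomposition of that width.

Treewidth 3.
Bags: B1 = {1, 2, 3, 4}  B2 = {1, 2, 4, 5}
Tree: B1–B2

Each bag holds 4 vertices, so the decomposition has width 3, which upper-bounds the treewidth. For the lower bound, the 4 vertices {1, 2, 3, 4} are pairwise adjacent, and any tree decomposition puts a clique entirely inside one bag — forcing width ≥ 3. The upper and lower bounds meet at 3, so that is the treewidth.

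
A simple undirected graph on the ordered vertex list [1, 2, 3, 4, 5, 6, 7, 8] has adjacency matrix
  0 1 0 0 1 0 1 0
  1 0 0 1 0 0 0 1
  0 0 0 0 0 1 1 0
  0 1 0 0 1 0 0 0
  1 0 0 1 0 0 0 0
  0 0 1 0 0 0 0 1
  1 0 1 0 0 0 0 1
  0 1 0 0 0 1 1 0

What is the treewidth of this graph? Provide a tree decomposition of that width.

Every bag has size at most 3, so the width is 3 − 1 = 2 and tw(G) ≤ 2. The edges 5–4–2–1–5 form a cycle, so G is not a tree and its treewidth is at least 2. Therefore the treewidth is 2.

Treewidth 2.
One such decomposition:
Bags: B1 = {1, 4, 5}  B2 = {1, 2, 4}  B3 = {1, 2, 7}  B4 = {2, 7, 8}  B5 = {3, 7, 8}  B6 = {3, 6, 8}
Tree: B1–B2, B2–B3, B3–B4, B4–B5, B5–B6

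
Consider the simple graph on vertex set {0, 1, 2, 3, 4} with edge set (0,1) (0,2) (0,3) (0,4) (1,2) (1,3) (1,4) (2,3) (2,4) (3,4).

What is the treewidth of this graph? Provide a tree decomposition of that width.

A single bag containing all 5 vertices is trivially a valid decomposition of width 4. Conversely, {0, 1, 2, 3, 4} is a clique of size 5, and the vertices of any clique must share a bag in every tree decomposition; so some bag has ≥ 5 vertices and tw(G) ≥ 4. The upper and lower bounds meet at 4, so that is the treewidth.

Treewidth 4.
One optimal decomposition is:
Bags: B1 = {0, 1, 2, 3, 4}
Tree: (single bag)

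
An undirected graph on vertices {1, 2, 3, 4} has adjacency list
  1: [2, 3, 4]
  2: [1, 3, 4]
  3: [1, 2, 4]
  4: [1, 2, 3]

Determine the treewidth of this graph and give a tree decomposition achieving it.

Treewidth 3.
Bags: B1 = {1, 2, 3, 4}
Tree: (single bag)

With just one bag of size 4, the width is 4 − 1 = 3, so tw(G) ≤ 3. On the other hand G contains the 4-clique {1, 2, 3, 4}. A clique must lie in a single bag of any decomposition, so no decomposition can have width below 3. Therefore the treewidth is 3.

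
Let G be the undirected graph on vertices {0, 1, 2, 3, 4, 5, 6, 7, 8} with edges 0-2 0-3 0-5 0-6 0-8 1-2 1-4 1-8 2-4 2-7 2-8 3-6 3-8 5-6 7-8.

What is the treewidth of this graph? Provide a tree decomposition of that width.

Each bag holds 3 vertices, so the decomposition has width 2, which upper-bounds the treewidth. On the other hand G contains the 3-clique {0, 2, 8}. A clique must lie in a single bag of any decomposition, so no decomposition can have width below 2. Hence tw(G) = 2 exactly.

Treewidth 2.
One such decomposition:
Bags: B1 = {2, 7, 8}  B2 = {0, 2, 8}  B3 = {1, 2, 8}  B4 = {0, 3, 8}  B5 = {0, 3, 6}  B6 = {0, 5, 6}  B7 = {1, 2, 4}
Tree: B1–B2, B1–B3, B2–B4, B4–B5, B5–B6, B3–B7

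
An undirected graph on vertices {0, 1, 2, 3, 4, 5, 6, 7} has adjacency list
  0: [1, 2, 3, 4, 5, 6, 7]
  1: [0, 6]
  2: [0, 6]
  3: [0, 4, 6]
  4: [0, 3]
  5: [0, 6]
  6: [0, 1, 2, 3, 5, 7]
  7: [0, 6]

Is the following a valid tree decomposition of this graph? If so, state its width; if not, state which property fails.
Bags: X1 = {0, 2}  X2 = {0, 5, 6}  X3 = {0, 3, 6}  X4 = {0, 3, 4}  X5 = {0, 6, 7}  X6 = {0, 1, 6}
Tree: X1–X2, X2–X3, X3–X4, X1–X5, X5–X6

A tree decomposition must satisfy three properties: every vertex lies in some bag; for every edge, both endpoints lie together in some bag; and for every vertex, the bags containing it form a connected subtree. Here edge (6,2) lies in no bag, so the decomposition is invalid.

No — edge (6,2) lies in no bag.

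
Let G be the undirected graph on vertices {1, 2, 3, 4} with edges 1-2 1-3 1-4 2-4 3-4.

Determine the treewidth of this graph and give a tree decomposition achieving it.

Every bag has size at most 3, so the width is 3 − 1 = 2 and tw(G) ≤ 2. For the lower bound, the 3 vertices {1, 2, 4} are pairwise adjacent, and any tree decomposition puts a clique entirely inside one bag — forcing width ≥ 2. The upper and lower bounds meet at 2, so that is the treewidth.

Treewidth 2.
Bags: B1 = {1, 3, 4}  B2 = {1, 2, 4}
Tree: B1–B2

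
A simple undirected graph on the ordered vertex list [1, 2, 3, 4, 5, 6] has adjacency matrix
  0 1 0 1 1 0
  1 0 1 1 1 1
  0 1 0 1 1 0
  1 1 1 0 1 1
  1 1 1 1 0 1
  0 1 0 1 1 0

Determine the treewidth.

3

A width-3 tree decomposition is:
Bags: B1 = {2, 4, 5, 6}  B2 = {2, 3, 4, 5}  B3 = {1, 2, 4, 5}
Tree: B1–B2, B1–B3
Each bag holds 4 vertices, so the decomposition has width 3, which upper-bounds the treewidth. For the lower bound, the 4 vertices {1, 2, 4, 5} are pairwise adjacent, and any tree decomposition puts a clique entirely inside one bag — forcing width ≥ 3. Combining the bounds, tw(G) = 3.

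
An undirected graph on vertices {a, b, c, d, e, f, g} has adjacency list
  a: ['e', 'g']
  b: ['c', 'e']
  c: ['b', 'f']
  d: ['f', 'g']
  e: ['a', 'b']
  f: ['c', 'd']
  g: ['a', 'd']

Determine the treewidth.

A width-2 tree decomposition is:
Bags: B1 = {b, c, e}  B2 = {c, e, f}  B3 = {d, e, f}  B4 = {d, e, g}  B5 = {a, e, g}
Tree: B1–B2, B2–B3, B3–B4, B4–B5
The largest bag has 3 vertices, giving width 2; this decomposition certifies tw(G) ≤ 2. Since e–b–c–f–d–g–a–e is a cycle in G, G is not acyclic. Forests are exactly the graphs of treewidth ≤ 1, so tw(G) ≥ 2. Hence tw(G) = 2 exactly.

2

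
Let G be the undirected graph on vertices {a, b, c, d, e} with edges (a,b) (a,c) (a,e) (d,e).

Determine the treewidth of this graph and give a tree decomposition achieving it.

Treewidth 1.
Bags: B1 = {a, b}  B2 = {a, e}  B3 = {a, c}  B4 = {d, e}
Tree: B1–B2, B2–B3, B2–B4

Every bag has size at most 2, so the width is 2 − 1 = 1 and tw(G) ≤ 1. Any graph with an edge has treewidth ≥ 1, and G has the edge a–b. The upper and lower bounds meet at 1, so that is the treewidth.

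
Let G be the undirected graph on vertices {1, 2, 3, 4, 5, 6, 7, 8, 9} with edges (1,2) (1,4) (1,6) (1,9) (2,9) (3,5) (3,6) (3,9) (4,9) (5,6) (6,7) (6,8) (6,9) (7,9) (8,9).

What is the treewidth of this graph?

A width-2 tree decomposition is:
Bags: B1 = {6, 8, 9}  B2 = {3, 6, 9}  B3 = {3, 5, 6}  B4 = {1, 6, 9}  B5 = {6, 7, 9}  B6 = {1, 2, 9}  B7 = {1, 4, 9}
Tree: B1–B2, B2–B3, B1–B4, B2–B5, B4–B6, B6–B7
Each bag holds 3 vertices, so the decomposition has width 2, which upper-bounds the treewidth. Conversely, {1, 2, 9} is a clique of size 3, and the vertices of any clique must share a bag in every tree decomposition; so some bag has ≥ 3 vertices and tw(G) ≥ 2. Hence tw(G) = 2 exactly.

2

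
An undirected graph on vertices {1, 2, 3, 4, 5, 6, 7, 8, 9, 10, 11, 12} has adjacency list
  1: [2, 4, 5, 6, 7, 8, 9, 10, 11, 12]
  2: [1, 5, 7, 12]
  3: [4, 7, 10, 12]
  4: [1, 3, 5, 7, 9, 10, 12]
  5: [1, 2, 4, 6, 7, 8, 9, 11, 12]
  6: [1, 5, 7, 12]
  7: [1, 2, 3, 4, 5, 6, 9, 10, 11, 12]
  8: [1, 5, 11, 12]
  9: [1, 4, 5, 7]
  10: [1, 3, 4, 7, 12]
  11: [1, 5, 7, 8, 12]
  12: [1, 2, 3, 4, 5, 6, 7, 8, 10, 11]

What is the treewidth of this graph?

A width-4 tree decomposition is:
Bags: B1 = {1, 4, 7, 10, 12}  B2 = {3, 4, 7, 10, 12}  B3 = {1, 4, 5, 7, 12}  B4 = {1, 4, 5, 7, 9}  B5 = {1, 5, 7, 11, 12}  B6 = {1, 5, 6, 7, 12}  B7 = {1, 2, 5, 7, 12}  B8 = {1, 5, 8, 11, 12}
Tree: B1–B2, B1–B3, B3–B4, B3–B5, B3–B6, B5–B7, B5–B8
Each bag holds 5 vertices, so the decomposition has width 4, which upper-bounds the treewidth. For the lower bound, the 5 vertices {1, 4, 7, 10, 12} are pairwise adjacent, and any tree decomposition puts a clique entirely inside one bag — forcing width ≥ 4. Therefore the treewidth is 4.

4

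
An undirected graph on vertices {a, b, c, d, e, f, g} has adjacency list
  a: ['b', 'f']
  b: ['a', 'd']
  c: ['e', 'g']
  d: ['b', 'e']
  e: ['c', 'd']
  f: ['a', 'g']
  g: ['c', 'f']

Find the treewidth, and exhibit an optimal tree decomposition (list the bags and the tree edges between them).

The largest bag has 3 vertices, giving width 2; this decomposition certifies tw(G) ≤ 2. Since b–a–f–g–c–e–d–b is a cycle in G, G is not acyclic. Forests are exactly the graphs of treewidth ≤ 1, so tw(G) ≥ 2. Hence tw(G) = 2 exactly.

Treewidth 2.
One optimal decomposition is:
Bags: B1 = {a, b, f}  B2 = {b, f, g}  B3 = {b, c, g}  B4 = {b, c, e}  B5 = {b, d, e}
Tree: B1–B2, B2–B3, B3–B4, B4–B5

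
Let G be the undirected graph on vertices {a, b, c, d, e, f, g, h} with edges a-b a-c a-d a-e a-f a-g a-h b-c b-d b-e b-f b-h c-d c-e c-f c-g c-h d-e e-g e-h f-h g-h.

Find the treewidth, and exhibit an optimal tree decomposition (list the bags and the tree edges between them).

Treewidth 4.
One such decomposition:
Bags: B1 = {a, b, c, d, e}  B2 = {a, b, c, e, h}  B3 = {a, b, c, f, h}  B4 = {a, c, e, g, h}
Tree: B1–B2, B2–B3, B2–B4

Every bag has size at most 5, so the width is 5 − 1 = 4 and tw(G) ≤ 4. On the other hand G contains the 5-clique {a, b, c, d, e}. A clique must lie in a single bag of any decomposition, so no decomposition can have width below 4. The upper and lower bounds meet at 4, so that is the treewidth.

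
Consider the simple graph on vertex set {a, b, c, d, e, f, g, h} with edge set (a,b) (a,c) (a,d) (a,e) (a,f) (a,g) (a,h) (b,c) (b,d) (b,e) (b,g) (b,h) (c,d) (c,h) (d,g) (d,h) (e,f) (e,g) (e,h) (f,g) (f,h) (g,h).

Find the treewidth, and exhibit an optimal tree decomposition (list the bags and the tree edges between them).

Every bag has size at most 5, so the width is 5 − 1 = 4 and tw(G) ≤ 4. For the lower bound, the 5 vertices {a, b, d, g, h} are pairwise adjacent, and any tree decomposition puts a clique entirely inside one bag — forcing width ≥ 4. Combining the bounds, tw(G) = 4.

Treewidth 4.
Bags: B1 = {a, b, d, g, h}  B2 = {a, b, c, d, h}  B3 = {a, b, e, g, h}  B4 = {a, e, f, g, h}
Tree: B1–B2, B1–B3, B3–B4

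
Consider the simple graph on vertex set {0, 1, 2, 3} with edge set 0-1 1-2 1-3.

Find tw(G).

A width-1 tree decomposition is:
Bags: B1 = {1, 3}  B2 = {1, 2}  B3 = {0, 1}
Tree: B1–B2, B2–B3
Each bag holds 2 vertices, so the decomposition has width 1, which upper-bounds the treewidth. Since G has at least one edge (e.g. 1–3), it is not an edgeless graph, so tw(G) ≥ 1. Hence tw(G) = 1 exactly.

1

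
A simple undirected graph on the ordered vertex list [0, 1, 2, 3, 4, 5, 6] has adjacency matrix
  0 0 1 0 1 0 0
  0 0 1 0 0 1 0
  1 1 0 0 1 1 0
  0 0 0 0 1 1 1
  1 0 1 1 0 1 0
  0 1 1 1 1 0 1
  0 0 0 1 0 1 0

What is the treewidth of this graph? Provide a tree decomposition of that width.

Treewidth 2.
One optimal decomposition is:
Bags: B1 = {1, 2, 5}  B2 = {2, 4, 5}  B3 = {3, 4, 5}  B4 = {0, 2, 4}  B5 = {3, 5, 6}
Tree: B1–B2, B2–B3, B2–B4, B3–B5

Every bag has size at most 3, so the width is 3 − 1 = 2 and tw(G) ≤ 2. On the other hand G contains the 3-clique {0, 2, 4}. A clique must lie in a single bag of any decomposition, so no decomposition can have width below 2. The upper and lower bounds meet at 2, so that is the treewidth.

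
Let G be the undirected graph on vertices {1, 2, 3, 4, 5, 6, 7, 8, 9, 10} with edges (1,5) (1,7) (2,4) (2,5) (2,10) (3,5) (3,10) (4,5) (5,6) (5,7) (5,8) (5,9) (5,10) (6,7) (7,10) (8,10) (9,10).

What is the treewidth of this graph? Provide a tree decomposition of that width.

Each bag holds 3 vertices, so the decomposition has width 2, which upper-bounds the treewidth. Conversely, {1, 5, 7} is a clique of size 3, and the vertices of any clique must share a bag in every tree decomposition; so some bag has ≥ 3 vertices and tw(G) ≥ 2. Combining the bounds, tw(G) = 2.

Treewidth 2.
One such decomposition:
Bags: B1 = {1, 5, 7}  B2 = {5, 7, 10}  B3 = {2, 5, 10}  B4 = {2, 4, 5}  B5 = {3, 5, 10}  B6 = {5, 8, 10}  B7 = {5, 9, 10}  B8 = {5, 6, 7}
Tree: B1–B2, B2–B3, B3–B4, B3–B5, B2–B6, B5–B7, B1–B8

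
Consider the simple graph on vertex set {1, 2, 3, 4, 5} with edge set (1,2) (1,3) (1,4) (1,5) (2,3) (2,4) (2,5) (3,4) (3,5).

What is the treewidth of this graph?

A width-3 tree decomposition is:
Bags: B1 = {1, 2, 3, 4}  B2 = {1, 2, 3, 5}
Tree: B1–B2
Every bag has size at most 4, so the width is 4 − 1 = 3 and tw(G) ≤ 3. On the other hand G contains the 4-clique {1, 2, 3, 4}. A clique must lie in a single bag of any decomposition, so no decomposition can have width below 3. The upper and lower bounds meet at 3, so that is the treewidth.

3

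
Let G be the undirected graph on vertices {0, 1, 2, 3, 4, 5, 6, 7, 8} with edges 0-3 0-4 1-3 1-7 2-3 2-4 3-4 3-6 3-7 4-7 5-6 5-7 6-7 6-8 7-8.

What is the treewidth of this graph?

A width-2 tree decomposition is:
Bags: B1 = {1, 3, 7}  B2 = {3, 4, 7}  B3 = {3, 6, 7}  B4 = {6, 7, 8}  B5 = {0, 3, 4}  B6 = {2, 3, 4}  B7 = {5, 6, 7}
Tree: B1–B2, B2–B3, B3–B4, B2–B5, B2–B6, B3–B7
Each bag holds 3 vertices, so the decomposition has width 2, which upper-bounds the treewidth. For the lower bound, the 3 vertices {6, 7, 8} are pairwise adjacent, and any tree decomposition puts a clique entirely inside one bag — forcing width ≥ 2. The upper and lower bounds meet at 2, so that is the treewidth.

2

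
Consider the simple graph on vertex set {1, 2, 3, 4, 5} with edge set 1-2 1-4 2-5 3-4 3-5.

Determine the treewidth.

2

A width-2 tree decomposition is:
Bags: B1 = {3, 4, 5}  B2 = {2, 4, 5}  B3 = {1, 2, 4}
Tree: B1–B2, B2–B3
Each bag holds 3 vertices, so the decomposition has width 2, which upper-bounds the treewidth. The edges 4–3–5–2–1–4 form a cycle, so G is not a tree and its treewidth is at least 2. Therefore the treewidth is 2.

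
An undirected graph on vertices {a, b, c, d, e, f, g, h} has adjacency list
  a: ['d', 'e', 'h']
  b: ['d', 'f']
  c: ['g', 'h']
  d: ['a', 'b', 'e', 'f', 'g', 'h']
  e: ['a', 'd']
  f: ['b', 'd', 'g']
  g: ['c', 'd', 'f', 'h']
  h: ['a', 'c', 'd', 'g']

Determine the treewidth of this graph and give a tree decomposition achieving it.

Treewidth 2.
Bags: B1 = {d, g, h}  B2 = {d, f, g}  B3 = {a, d, h}  B4 = {c, g, h}  B5 = {b, d, f}  B6 = {a, d, e}
Tree: B1–B2, B1–B3, B1–B4, B2–B5, B3–B6

The largest bag has 3 vertices, giving width 2; this decomposition certifies tw(G) ≤ 2. On the other hand G contains the 3-clique {a, d, e}. A clique must lie in a single bag of any decomposition, so no decomposition can have width below 2. Hence tw(G) = 2 exactly.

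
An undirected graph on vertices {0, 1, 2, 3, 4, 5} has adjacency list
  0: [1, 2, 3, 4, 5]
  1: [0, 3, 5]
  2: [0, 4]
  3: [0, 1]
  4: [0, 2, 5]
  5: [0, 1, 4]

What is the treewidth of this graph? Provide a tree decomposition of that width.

Treewidth 2.
One optimal decomposition is:
Bags: B1 = {0, 4, 5}  B2 = {0, 2, 4}  B3 = {0, 1, 5}  B4 = {0, 1, 3}
Tree: B1–B2, B1–B3, B3–B4

The largest bag has 3 vertices, giving width 2; this decomposition certifies tw(G) ≤ 2. For the lower bound, the 3 vertices {0, 1, 3} are pairwise adjacent, and any tree decomposition puts a clique entirely inside one bag — forcing width ≥ 2. Hence tw(G) = 2 exactly.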